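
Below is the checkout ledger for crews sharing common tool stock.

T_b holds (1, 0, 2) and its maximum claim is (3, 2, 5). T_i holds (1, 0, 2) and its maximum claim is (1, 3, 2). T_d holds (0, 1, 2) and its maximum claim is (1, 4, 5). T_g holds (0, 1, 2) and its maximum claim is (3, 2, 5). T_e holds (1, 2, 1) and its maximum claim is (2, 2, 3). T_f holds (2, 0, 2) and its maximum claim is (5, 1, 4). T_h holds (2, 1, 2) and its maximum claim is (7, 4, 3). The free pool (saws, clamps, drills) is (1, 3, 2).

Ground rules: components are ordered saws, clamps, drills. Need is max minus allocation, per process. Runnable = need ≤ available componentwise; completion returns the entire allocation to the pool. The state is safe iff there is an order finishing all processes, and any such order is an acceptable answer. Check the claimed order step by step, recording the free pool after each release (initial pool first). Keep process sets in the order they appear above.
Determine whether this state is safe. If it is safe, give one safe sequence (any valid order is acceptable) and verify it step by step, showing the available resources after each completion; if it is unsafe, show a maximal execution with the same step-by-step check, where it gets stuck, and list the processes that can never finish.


SAFE. One safe sequence: T_i, T_e, T_f, T_h, T_g, T_d, T_b.
Key observation: T_i is the earliest step where a requested resource binds exactly: need (0, 3, 0), pool (1, 3, 2) at its turn.
Verifying each step:
  pool = (1, 3, 2)
  run T_i (needs (0, 3, 0), free (1, 3, 2)); after release of (1, 0, 2) the pool is (2, 3, 4)
  run T_e (needs (1, 0, 2), free (2, 3, 4)); after release of (1, 2, 1) the pool is (3, 5, 5)
  run T_f (needs (3, 1, 2), free (3, 5, 5)); after release of (2, 0, 2) the pool is (5, 5, 7)
  run T_h (needs (5, 3, 1), free (5, 5, 7)); after release of (2, 1, 2) the pool is (7, 6, 9)
  run T_g (needs (3, 1, 3), free (7, 6, 9)); after release of (0, 1, 2) the pool is (7, 7, 11)
  run T_d (needs (1, 3, 3), free (7, 7, 11)); after release of (0, 1, 2) the pool is (7, 8, 13)
  run T_b (needs (2, 2, 3), free (7, 8, 13)); after release of (1, 0, 2) the pool is (8, 8, 15)


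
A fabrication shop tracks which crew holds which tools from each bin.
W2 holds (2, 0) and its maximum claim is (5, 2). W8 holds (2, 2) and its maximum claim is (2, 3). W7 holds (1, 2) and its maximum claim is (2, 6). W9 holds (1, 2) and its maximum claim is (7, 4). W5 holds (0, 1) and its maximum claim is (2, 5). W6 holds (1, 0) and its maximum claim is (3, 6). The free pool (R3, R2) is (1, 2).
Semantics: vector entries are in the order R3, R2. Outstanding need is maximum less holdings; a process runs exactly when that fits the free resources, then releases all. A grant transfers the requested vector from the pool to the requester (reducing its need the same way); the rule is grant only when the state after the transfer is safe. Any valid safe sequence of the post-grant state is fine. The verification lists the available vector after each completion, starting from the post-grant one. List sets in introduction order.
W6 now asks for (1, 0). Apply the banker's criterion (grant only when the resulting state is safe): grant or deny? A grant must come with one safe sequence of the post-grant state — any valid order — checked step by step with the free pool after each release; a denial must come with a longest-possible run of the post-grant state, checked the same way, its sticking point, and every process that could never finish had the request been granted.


GRANT: granting preserves safety; a valid post-grant sequence is W8, W7, W6, W2, W9, W5.
Key observation: the transfer keeps a workable pool ((0, 2)); W8 starts the safe sequence.
Step-by-step check of the post-grant state:
  pool = (0, 2)
  W8: need (0, 1) fits (0, 2); releases (2, 2), pool now (2, 4)
  W7: need (1, 4) fits (2, 4); releases (1, 2), pool now (3, 6)
  W6: need (1, 6) fits (3, 6); releases (2, 0), pool now (5, 6)
  W2: need (3, 2) fits (5, 6); releases (2, 0), pool now (7, 6)
  W9: need (6, 2) fits (7, 6); releases (1, 2), pool now (8, 8)
  W5: need (2, 4) fits (8, 8); releases (0, 1), pool now (8, 9)


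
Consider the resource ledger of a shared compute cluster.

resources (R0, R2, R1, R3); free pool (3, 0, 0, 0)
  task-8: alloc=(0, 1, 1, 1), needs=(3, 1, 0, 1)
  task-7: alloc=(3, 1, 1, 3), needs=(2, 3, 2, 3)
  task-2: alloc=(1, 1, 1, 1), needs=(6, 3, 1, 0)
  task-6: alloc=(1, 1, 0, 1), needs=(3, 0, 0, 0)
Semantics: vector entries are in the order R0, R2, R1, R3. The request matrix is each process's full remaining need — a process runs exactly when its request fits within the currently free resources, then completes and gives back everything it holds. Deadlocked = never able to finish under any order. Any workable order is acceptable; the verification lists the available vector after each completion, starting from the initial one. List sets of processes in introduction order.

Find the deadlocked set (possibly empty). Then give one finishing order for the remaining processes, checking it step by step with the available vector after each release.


Deadlocked set: task-7 and task-2.
Key observation: after task-6, task-8 complete, (4, 2, 1, 2) is the best the pool ever gets, yet each leftover process wants more R2.
A valid finishing order for the others: task-6, task-8. Walking it through:
  pool = (3, 0, 0, 0)
  task-6 needs (3, 0, 0, 0) <= (3, 0, 0, 0) -> finishes; pool += (1, 1, 0, 1) = (4, 1, 0, 1)
  task-8 needs (3, 1, 0, 1) <= (4, 1, 0, 1) -> finishes; pool += (0, 1, 1, 1) = (4, 2, 1, 2)
The stuck group stays short no matter what:
  task-7 cannot run: need (2, 3, 2, 3) vs free (4, 2, 1, 2) (insufficient R2, R1 and R3)
  task-2 cannot run: need (6, 3, 1, 0) vs free (4, 2, 1, 2) (insufficient R0 and R2)


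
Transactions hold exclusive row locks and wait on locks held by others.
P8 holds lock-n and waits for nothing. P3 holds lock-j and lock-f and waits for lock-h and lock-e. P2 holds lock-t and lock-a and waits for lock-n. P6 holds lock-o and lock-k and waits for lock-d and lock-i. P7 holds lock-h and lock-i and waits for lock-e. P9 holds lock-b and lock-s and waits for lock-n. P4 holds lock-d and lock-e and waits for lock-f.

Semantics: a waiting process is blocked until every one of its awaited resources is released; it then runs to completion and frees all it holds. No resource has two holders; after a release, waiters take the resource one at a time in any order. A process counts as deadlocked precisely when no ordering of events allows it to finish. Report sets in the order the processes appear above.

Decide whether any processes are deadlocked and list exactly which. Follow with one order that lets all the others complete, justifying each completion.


Deadlocked: P3, P6, P7 and P4.
Key observation: the wait chain closes on itself along P3 -> P7 -> P4 -> P3; P6 waits into the deadlock from upstream.
A valid finishing order for the others: P8, P9, P2.
Step-by-step check:
  run P8 (it waits on nothing); releases lock-n
  run P9 (all its waits — lock-n — are resolved); releases lock-b and lock-s
  run P2 (all its waits — lock-n — are resolved); releases lock-t and lock-a


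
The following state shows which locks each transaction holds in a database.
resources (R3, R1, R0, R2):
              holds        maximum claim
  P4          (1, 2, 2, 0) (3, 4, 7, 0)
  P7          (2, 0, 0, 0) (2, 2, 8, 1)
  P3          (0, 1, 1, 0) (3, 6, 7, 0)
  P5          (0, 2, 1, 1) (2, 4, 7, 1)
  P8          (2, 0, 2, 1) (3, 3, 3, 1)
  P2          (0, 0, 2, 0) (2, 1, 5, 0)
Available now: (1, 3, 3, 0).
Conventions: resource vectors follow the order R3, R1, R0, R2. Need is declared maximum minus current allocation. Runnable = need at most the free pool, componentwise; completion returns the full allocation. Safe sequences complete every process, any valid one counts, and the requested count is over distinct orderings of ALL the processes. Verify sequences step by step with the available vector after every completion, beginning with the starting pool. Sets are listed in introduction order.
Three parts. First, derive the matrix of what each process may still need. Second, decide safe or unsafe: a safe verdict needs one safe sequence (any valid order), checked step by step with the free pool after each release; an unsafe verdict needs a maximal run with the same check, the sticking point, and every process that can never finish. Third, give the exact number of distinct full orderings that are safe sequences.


(1) Need matrix, components ordered R3, R1, R0, R2:
  P4: (2, 2, 5, 0)
  P7: (0, 2, 8, 1)
  P3: (3, 5, 6, 0)
  P5: (2, 2, 6, 0)
  P8: (1, 3, 1, 0)
  P2: (2, 1, 3, 0)
(2) The state is SAFE; one workable sequence: P8, P2, P5, P7, P3, P4.
Key observation: at P8 the run first touches a limit — (1, 3, 1, 0) against (1, 3, 3, 0), exact on a resource it actually requests.
Walking it through:
  pool = (1, 3, 3, 0)
  P8: need (1, 3, 1, 0) fits (1, 3, 3, 0); releases (2, 0, 2, 1), pool now (3, 3, 5, 1)
  P2: need (2, 1, 3, 0) fits (3, 3, 5, 1); releases (0, 0, 2, 0), pool now (3, 3, 7, 1)
  P5: need (2, 2, 6, 0) fits (3, 3, 7, 1); releases (0, 2, 1, 1), pool now (3, 5, 8, 2)
  P7: need (0, 2, 8, 1) fits (3, 5, 8, 2); releases (2, 0, 0, 0), pool now (5, 5, 8, 2)
  P3: need (3, 5, 6, 0) fits (5, 5, 8, 2); releases (0, 1, 1, 0), pool now (5, 6, 9, 2)
  P4: need (2, 2, 5, 0) fits (5, 6, 9, 2); releases (1, 2, 2, 0), pool now (6, 8, 11, 2)
(3) Precisely 30 of the possible complete orderings are safe sequences.


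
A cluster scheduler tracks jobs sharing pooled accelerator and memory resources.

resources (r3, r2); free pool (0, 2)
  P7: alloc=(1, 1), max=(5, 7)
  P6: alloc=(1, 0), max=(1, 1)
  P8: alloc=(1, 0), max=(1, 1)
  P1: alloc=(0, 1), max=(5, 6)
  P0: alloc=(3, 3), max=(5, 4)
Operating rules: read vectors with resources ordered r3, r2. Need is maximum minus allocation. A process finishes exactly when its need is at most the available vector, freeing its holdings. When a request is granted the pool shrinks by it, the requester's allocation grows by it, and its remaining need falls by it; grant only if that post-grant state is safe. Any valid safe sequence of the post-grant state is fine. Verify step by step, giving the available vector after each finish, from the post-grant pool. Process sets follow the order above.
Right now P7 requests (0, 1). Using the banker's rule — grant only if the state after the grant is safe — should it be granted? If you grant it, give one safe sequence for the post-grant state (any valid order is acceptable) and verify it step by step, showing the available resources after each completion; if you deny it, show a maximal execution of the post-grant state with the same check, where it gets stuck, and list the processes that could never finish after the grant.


DENY — the pretend-granted state is unsafe.
Key observation: even finishing P8, P6, P0 leaves just (5, 4) free — too little r2 for any of the remaining processes.
After a pretend grant, a maximal execution: P8, P6, P0 — then nothing else fits. Verifying each step:
  pool = (0, 1)
  P8 needs (0, 1) <= (0, 1) -> finishes; pool += (1, 0) = (1, 1)
  P6 needs (0, 1) <= (1, 1) -> finishes; pool += (1, 0) = (2, 1)
  P0 needs (2, 1) <= (2, 1) -> finishes; pool += (3, 3) = (5, 4)
  blocked: P7 wants (4, 5), pool (5, 4) — not enough r2
  blocked: P1 wants (5, 5), pool (5, 4) — not enough r2
Post-grant, the permanently blocked set is P7 and P1.


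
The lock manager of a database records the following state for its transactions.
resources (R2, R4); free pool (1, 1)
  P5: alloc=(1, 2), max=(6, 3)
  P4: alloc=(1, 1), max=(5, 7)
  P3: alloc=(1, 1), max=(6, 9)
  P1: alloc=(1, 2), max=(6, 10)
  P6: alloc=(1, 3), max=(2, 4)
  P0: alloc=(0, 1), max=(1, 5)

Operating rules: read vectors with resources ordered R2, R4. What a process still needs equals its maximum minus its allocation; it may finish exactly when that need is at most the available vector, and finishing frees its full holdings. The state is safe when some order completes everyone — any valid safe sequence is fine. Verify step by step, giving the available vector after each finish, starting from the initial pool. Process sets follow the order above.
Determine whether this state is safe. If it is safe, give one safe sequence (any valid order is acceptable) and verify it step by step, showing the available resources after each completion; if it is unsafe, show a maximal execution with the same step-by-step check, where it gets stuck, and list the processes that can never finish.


UNSAFE — no complete ordering exists.
Key observation: even finishing P6, P0 leaves just (2, 5) free — too little R2 for any of the remaining processes.
A maximal execution: P6, P0 — then nothing else fits. Walking it through:
  pool = (1, 1)
  run P6 (needs (1, 1), free (1, 1)); after release of (1, 3) the pool is (2, 4)
  run P0 (needs (1, 4), free (2, 4)); after release of (0, 1) the pool is (2, 5)
  blocked: P5 wants (5, 1), pool (2, 5) — not enough R2
  blocked: P4 wants (4, 6), pool (2, 5) — not enough R2 and R4
  blocked: P3 wants (5, 8), pool (2, 5) — not enough R2 and R4
  blocked: P1 wants (5, 8), pool (2, 5) — not enough R2 and R4
Processes that can never finish: P5, P4, P3 and P1.


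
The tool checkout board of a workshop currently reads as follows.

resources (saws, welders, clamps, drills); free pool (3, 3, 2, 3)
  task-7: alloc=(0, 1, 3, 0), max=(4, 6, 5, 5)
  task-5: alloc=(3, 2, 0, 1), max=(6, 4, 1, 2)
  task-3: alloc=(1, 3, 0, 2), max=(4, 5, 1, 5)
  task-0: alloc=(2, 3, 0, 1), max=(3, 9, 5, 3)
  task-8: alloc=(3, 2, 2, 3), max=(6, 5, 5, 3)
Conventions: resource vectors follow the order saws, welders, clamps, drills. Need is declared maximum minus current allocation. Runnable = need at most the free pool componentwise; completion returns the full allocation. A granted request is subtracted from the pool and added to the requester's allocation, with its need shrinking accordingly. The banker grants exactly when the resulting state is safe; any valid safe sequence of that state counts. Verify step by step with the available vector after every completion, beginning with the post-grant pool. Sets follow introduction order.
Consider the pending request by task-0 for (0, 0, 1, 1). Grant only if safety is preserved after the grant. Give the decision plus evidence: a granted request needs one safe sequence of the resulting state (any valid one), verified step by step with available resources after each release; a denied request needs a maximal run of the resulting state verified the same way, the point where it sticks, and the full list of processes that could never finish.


DENY: after the grant no complete ordering would exist.
Key observation: even finishing task-5, task-3 leaves just (7, 8, 1, 5) free — too little clamps for any of the remaining processes.
On the post-grant state, task-5, task-3 is a maximal run — nothing extends it. Step-by-step check:
  pool = (3, 3, 1, 2)
  run task-5 (needs (3, 2, 1, 1), free (3, 3, 1, 2)); after release of (3, 2, 0, 1) the pool is (6, 5, 1, 3)
  run task-3 (needs (3, 2, 1, 3), free (6, 5, 1, 3)); after release of (1, 3, 0, 2) the pool is (7, 8, 1, 5)
  task-7 cannot run: need (4, 5, 2, 5) vs free (7, 8, 1, 5) (insufficient clamps)
  task-0 cannot run: need (1, 6, 4, 1) vs free (7, 8, 1, 5) (insufficient clamps)
  task-8 cannot run: need (3, 3, 3, 0) vs free (7, 8, 1, 5) (insufficient clamps)
Processes that could never finish after the grant: task-7, task-0 and task-8.


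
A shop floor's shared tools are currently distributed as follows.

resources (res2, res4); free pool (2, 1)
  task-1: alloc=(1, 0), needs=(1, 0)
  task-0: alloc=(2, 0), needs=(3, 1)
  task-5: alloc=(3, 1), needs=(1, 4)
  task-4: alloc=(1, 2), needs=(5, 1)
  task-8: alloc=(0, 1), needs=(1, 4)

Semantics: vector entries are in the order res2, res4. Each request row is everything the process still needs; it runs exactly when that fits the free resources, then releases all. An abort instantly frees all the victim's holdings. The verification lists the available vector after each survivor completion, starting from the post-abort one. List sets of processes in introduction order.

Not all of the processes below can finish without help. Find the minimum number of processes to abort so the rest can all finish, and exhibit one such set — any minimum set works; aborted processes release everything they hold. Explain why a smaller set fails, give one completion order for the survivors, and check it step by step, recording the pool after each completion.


Minimum abort set: task-5.
Key observation: task-8 had no path to completion before; after the abort of task-5 ((3, 1) returned), step 4 is where it fits.
No smaller set exists: with zero aborts the deadlock remains.
Survivors finish in the order: task-4, task-1, task-0, task-8. Check, step by step (pool after the aborts first):
  pool = (5, 2)
  task-4 needs (5, 1) <= (5, 2) -> finishes; pool += (1, 2) = (6, 4)
  task-1 needs (1, 0) <= (6, 4) -> finishes; pool += (1, 0) = (7, 4)
  task-0 needs (3, 1) <= (7, 4) -> finishes; pool += (2, 0) = (9, 4)
  task-8 needs (1, 4) <= (9, 4) -> finishes; pool += (0, 1) = (9, 5)


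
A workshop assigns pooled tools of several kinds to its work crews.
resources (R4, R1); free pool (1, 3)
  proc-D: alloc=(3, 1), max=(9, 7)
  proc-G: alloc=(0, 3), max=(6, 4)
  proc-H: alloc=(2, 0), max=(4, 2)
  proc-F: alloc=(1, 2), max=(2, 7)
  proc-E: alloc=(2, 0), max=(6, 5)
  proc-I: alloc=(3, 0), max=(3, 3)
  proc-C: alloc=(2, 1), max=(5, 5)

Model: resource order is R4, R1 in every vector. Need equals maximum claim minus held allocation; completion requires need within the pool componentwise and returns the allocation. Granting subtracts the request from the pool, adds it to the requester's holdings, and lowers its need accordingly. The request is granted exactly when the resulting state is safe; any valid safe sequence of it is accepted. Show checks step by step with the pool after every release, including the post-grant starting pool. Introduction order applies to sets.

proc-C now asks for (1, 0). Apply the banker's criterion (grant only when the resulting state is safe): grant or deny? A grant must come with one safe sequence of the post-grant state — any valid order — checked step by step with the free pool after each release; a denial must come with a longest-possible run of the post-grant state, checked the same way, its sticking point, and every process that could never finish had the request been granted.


DENY — the pretend-granted state is unsafe.
Key observation: after proc-I, proc-H the pool peaks at (5, 3), and each blocked process is short somewhere: proc-D on R4, R1; proc-G on R4; proc-F on R1; proc-E on R1; proc-C on R1.
On the post-grant state, proc-I, proc-H is a maximal run — nothing extends it. Check, step by step:
  pool = (0, 3)
  proc-I needs (0, 3) <= (0, 3) -> finishes; pool += (3, 0) = (3, 3)
  proc-H needs (2, 2) <= (3, 3) -> finishes; pool += (2, 0) = (5, 3)
  proc-D still needs (6, 6) but only (5, 3) is free — short on R4 and R1
  proc-G still needs (6, 1) but only (5, 3) is free — short on R4
  proc-F still needs (1, 5) but only (5, 3) is free — short on R1
  proc-E still needs (4, 5) but only (5, 3) is free — short on R1
  proc-C still needs (2, 4) but only (5, 3) is free — short on R1
Post-grant, the permanently blocked set is proc-D, proc-G, proc-F, proc-E and proc-C.


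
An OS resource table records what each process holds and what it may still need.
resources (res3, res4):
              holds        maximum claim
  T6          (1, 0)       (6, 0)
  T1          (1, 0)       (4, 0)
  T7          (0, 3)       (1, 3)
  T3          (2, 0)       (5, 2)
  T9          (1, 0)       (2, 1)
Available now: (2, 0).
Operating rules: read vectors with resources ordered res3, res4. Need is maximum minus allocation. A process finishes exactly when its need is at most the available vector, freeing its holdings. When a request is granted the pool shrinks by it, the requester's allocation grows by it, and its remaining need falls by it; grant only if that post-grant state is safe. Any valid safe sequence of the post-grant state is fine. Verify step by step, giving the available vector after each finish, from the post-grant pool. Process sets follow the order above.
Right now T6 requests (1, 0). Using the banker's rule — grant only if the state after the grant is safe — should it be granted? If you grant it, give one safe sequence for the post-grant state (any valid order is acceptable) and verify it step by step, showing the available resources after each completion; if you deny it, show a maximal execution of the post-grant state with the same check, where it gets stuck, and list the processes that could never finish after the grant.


DENY: after the grant no complete ordering would exist.
Key observation: T7, T9 can finish, but then (2, 3) is all there is, and the blocked group's res3 demands exceed it.
After a pretend grant, a maximal execution: T7, T9 — then nothing else fits. Check, step by step:
  pool = (1, 0)
  T7 needs (1, 0) <= (1, 0) -> finishes; pool += (0, 3) = (1, 3)
  T9 needs (1, 1) <= (1, 3) -> finishes; pool += (1, 0) = (2, 3)
  T6 still needs (4, 0) but only (2, 3) is free — short on res3
  T1 still needs (3, 0) but only (2, 3) is free — short on res3
  T3 still needs (3, 2) but only (2, 3) is free — short on res3
Processes that could never finish after the grant: T6, T1 and T3.


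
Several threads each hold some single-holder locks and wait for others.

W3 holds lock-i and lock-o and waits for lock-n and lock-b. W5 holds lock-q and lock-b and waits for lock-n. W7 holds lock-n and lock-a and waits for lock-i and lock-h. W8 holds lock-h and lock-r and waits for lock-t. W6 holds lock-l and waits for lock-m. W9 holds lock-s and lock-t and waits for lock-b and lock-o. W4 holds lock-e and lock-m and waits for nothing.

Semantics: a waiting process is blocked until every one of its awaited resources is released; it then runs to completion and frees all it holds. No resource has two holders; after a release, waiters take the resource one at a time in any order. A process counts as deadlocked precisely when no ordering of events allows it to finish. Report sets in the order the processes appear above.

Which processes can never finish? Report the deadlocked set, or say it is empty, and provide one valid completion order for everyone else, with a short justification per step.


Deadlocked: W3, W5, W7, W8 and W9.
Key observation: W3 -> W5 -> W7 -> W3 is a circular wait — nothing in it can go first; W8 and W9 are caught in further circular waits.
A valid finishing order for the others: W4, W6.
Check, step by step:
  W4: no waits; runs immediately, freeing lock-e and lock-m
  W6 waits on lock-m — all released -> runs and releases lock-l


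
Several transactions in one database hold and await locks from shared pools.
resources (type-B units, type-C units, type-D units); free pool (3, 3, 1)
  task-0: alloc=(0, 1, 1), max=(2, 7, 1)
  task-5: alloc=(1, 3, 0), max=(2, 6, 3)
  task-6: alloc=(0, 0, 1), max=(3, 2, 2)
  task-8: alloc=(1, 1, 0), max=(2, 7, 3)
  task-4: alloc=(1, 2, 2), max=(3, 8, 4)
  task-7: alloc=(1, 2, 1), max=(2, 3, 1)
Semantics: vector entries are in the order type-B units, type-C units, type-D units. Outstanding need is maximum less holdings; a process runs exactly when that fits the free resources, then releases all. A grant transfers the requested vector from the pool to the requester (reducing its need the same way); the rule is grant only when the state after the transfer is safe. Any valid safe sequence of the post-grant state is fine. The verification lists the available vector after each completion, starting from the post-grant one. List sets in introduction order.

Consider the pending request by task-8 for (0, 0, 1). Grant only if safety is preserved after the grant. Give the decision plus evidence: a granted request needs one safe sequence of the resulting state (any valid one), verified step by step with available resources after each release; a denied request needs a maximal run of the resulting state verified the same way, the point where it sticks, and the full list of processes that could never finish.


DENY: after the grant no complete ordering would exist.
Key observation: after task-7, task-6 the pool peaks at (4, 5, 2), and each blocked process is short somewhere: task-0 on type-C units; task-5 on type-D units; task-8 on type-C units; task-4 on type-C units.
Pretend the grant happened; the run task-7, task-6 goes as far as possible. Verifying each step:
  pool = (3, 3, 0)
  run task-7 (needs (1, 1, 0), free (3, 3, 0)); after release of (1, 2, 1) the pool is (4, 5, 1)
  run task-6 (needs (3, 2, 1), free (4, 5, 1)); after release of (0, 0, 1) the pool is (4, 5, 2)
  task-0 cannot run: need (2, 6, 0) vs free (4, 5, 2) (insufficient type-C units)
  task-5 cannot run: need (1, 3, 3) vs free (4, 5, 2) (insufficient type-D units)
  task-8 cannot run: need (1, 6, 2) vs free (4, 5, 2) (insufficient type-C units)
  task-4 cannot run: need (2, 6, 2) vs free (4, 5, 2) (insufficient type-C units)
Post-grant, the permanently blocked set is task-0, task-5, task-8 and task-4.


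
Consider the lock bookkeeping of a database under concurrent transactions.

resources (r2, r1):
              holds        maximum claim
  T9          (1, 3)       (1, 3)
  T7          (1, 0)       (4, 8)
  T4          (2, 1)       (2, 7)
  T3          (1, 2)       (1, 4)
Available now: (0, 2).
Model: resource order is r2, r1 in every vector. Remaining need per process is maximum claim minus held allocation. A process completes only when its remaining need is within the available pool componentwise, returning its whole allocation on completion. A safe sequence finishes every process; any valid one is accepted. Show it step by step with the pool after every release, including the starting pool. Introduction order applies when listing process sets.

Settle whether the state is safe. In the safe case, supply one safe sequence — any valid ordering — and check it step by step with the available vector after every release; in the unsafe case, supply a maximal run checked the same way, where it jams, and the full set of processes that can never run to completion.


SAFE, for example via the order T9, T3, T4, T7.
Key observation: the order's first zero-slack moment is T7 ((3, 8) needed, (4, 8) free — a requested resource with nothing to spare).
Walking it through:
  pool = (0, 2)
  run T9 (needs (0, 0), free (0, 2)); after release of (1, 3) the pool is (1, 5)
  run T3 (needs (0, 2), free (1, 5)); after release of (1, 2) the pool is (2, 7)
  run T4 (needs (0, 6), free (2, 7)); after release of (2, 1) the pool is (4, 8)
  run T7 (needs (3, 8), free (4, 8)); after release of (1, 0) the pool is (5, 8)


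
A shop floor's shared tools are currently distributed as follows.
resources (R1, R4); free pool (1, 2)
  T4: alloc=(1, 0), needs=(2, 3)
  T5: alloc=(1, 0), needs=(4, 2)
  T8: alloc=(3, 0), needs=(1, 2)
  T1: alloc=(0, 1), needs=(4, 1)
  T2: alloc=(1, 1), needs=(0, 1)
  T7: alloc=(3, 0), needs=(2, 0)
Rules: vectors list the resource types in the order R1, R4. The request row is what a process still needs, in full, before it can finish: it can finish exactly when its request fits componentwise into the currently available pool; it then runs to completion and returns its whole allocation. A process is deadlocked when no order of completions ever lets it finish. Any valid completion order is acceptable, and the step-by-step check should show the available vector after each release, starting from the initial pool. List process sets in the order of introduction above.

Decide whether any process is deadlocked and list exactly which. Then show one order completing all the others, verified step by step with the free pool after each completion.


Nothing here is deadlocked.
Key observation: T8 leads a chain of completions in which each release enables another process.
One completion order for the rest: T8, T2, T4, T1, T5, T7. Verifying each step:
  pool = (1, 2)
  run T8 (needs (1, 2), free (1, 2)); after release of (3, 0) the pool is (4, 2)
  run T2 (needs (0, 1), free (4, 2)); after release of (1, 1) the pool is (5, 3)
  run T4 (needs (2, 3), free (5, 3)); after release of (1, 0) the pool is (6, 3)
  run T1 (needs (4, 1), free (6, 3)); after release of (0, 1) the pool is (6, 4)
  run T5 (needs (4, 2), free (6, 4)); after release of (1, 0) the pool is (7, 4)
  run T7 (needs (2, 0), free (7, 4)); after release of (3, 0) the pool is (10, 4)


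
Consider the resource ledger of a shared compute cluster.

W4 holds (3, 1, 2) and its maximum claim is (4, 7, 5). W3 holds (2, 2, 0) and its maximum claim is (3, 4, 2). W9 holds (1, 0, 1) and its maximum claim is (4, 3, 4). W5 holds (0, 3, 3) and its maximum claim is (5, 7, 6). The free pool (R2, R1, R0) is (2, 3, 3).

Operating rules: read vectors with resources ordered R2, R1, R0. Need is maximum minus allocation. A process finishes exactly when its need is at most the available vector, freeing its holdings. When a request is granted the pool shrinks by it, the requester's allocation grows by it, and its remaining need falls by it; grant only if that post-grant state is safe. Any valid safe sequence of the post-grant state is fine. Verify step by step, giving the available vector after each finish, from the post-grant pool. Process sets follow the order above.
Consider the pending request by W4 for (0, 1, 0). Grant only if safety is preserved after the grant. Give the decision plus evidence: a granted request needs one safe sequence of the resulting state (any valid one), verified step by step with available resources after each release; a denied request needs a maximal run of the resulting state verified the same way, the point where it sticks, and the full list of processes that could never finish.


GRANT: granting preserves safety; a valid post-grant sequence is W3, W9, W5, W4.
Key observation: (2, 2, 3) free after granting still covers W3 first, and each release covers the next.
Check on the post-grant state, step by step:
  pool = (2, 2, 3)
  W3: need (1, 2, 2) fits (2, 2, 3); releases (2, 2, 0), pool now (4, 4, 3)
  W9: need (3, 3, 3) fits (4, 4, 3); releases (1, 0, 1), pool now (5, 4, 4)
  W5: need (5, 4, 3) fits (5, 4, 4); releases (0, 3, 3), pool now (5, 7, 7)
  W4: need (1, 5, 3) fits (5, 7, 7); releases (3, 2, 2), pool now (8, 9, 9)


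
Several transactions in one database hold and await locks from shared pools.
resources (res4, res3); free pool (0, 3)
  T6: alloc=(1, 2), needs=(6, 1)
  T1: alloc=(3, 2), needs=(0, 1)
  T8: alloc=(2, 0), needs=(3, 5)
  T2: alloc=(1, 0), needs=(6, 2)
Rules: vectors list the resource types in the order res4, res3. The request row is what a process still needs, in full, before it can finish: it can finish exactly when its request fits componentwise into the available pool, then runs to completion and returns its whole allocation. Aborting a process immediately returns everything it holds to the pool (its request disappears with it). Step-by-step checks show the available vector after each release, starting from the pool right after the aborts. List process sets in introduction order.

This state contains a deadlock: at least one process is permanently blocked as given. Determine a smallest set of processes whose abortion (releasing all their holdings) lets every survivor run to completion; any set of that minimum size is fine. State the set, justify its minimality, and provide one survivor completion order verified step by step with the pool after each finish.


The answer: abort T2.
Key observation: T6 could never have finished before the abort; with (1, 0) returned by T2, it fits at step 3.
No smaller set exists: with zero aborts the deadlock remains.
Survivors finish in the order: T1, T8, T6. Verifying each step (pool after the aborts first):
  pool = (1, 3)
  T1 needs (0, 1) <= (1, 3) -> finishes; pool += (3, 2) = (4, 5)
  T8 needs (3, 5) <= (4, 5) -> finishes; pool += (2, 0) = (6, 5)
  T6 needs (6, 1) <= (6, 5) -> finishes; pool += (1, 2) = (7, 7)


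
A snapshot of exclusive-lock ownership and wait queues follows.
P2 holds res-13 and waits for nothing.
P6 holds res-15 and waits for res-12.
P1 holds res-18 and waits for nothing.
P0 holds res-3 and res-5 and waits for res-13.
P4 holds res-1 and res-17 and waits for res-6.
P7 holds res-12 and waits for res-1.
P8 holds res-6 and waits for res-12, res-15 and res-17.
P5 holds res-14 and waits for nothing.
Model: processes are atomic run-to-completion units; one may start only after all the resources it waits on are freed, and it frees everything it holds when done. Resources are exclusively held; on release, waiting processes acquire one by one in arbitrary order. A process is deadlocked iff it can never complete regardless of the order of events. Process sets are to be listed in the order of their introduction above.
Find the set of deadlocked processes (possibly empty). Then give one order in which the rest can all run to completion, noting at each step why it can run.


Deadlocked: P6, P4, P7 and P8.
Key observation: nobody on the ring P6 -> P7 -> P4 -> P8 -> P6 can start until another member finishes, which never happens; no other process is dragged down with it.
A valid finishing order for the others: P1, P2, P5, P0.
Check, step by step:
  run P1 (it waits on nothing); releases res-18
  run P2 (it waits on nothing); releases res-13
  run P5 (it waits on nothing); releases res-14
  run P0 (all its waits — res-13 — are resolved); releases res-3 and res-5


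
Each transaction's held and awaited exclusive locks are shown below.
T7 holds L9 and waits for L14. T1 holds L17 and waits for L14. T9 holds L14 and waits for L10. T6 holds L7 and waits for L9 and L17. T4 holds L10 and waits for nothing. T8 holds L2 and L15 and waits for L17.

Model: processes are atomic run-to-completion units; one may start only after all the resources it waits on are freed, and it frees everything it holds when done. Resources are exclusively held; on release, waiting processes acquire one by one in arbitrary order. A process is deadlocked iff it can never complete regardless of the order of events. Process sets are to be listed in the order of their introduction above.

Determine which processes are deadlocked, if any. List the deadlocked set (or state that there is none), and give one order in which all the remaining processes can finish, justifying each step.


Nothing here is deadlocked.
Key observation: although several processes wait, no cycle exists — each chain bottoms out at a free runner.
One completion order for the rest: T4, T9, T7, T1, T8, T6.
Step-by-step check:
  T4 waits on nothing -> runs at once and releases L10
  run T9 (all its waits — L10 — are resolved); releases L14
  run T7 (all its waits — L14 — are resolved); releases L9
  run T1 (all its waits — L14 — are resolved); releases L17
  run T8 (all its waits — L17 — are resolved); releases L2 and L15
  run T6 (all its waits — L9 and L17 — are resolved); releases L7


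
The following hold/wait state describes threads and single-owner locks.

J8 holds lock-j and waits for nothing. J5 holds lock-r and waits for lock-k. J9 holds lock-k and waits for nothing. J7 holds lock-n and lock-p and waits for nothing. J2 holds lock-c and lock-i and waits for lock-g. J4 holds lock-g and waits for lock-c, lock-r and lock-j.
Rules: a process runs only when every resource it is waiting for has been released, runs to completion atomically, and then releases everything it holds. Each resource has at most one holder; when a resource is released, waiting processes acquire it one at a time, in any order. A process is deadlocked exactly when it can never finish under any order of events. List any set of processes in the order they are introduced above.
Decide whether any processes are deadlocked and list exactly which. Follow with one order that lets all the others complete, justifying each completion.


Deadlocked set: J2 and J4.
Key observation: the waits loop around J2 -> J4 -> J2 with no way out; no other process is dragged down with it.
A valid finishing order for the others: J7, J9, J5, J8.
Check, step by step:
  run J7 (it waits on nothing); releases lock-n and lock-p
  run J9 (it waits on nothing); releases lock-k
  J5 waits on lock-k — all released -> runs and releases lock-r
  run J8 (it waits on nothing); releases lock-j


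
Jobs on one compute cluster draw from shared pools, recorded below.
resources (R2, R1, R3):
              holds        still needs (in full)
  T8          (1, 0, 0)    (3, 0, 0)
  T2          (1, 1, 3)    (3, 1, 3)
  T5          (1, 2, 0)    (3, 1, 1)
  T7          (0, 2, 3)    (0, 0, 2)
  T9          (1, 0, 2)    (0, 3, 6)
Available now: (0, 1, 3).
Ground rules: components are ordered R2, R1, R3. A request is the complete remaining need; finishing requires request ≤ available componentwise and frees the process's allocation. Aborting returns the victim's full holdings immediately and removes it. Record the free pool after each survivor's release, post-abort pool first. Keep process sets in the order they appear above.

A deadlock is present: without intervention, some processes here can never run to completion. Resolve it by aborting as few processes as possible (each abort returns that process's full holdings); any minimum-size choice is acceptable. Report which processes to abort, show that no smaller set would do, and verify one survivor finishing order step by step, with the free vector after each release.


Abort T8 and T5.
Key observation: the returned (2, 2, 0) from T8 and T5 is what brings T2 — unrunnable before, under any order — into play at step 3.
No one abort is enough; case by case: T8 alone leaves T2 blocked (short on R2); T2 alone leaves T8 blocked (short on R2); T5 alone leaves T8 blocked (short on R2); T7 alone leaves T8 blocked (short on R2); T9 alone leaves T8 blocked (short on R2).
One survivor order: T7, T9, T2. Step-by-step check (post-abort pool first):
  pool = (2, 3, 3)
  run T7 (needs (0, 0, 2), free (2, 3, 3)); after release of (0, 2, 3) the pool is (2, 5, 6)
  run T9 (needs (0, 3, 6), free (2, 5, 6)); after release of (1, 0, 2) the pool is (3, 5, 8)
  run T2 (needs (3, 1, 3), free (3, 5, 8)); after release of (1, 1, 3) the pool is (4, 6, 11)


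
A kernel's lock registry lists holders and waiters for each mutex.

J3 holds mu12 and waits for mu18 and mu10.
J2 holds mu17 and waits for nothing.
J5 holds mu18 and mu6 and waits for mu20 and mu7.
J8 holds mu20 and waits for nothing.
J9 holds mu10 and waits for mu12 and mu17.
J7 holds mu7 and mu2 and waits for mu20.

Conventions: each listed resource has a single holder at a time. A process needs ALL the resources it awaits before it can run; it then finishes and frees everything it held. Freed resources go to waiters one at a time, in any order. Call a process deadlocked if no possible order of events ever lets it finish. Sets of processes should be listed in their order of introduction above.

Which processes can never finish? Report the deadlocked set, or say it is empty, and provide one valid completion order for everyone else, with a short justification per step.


Deadlocked: J3 and J9.
Key observation: the waits loop around J3 -> J9 -> J3 with no way out; no other process is dragged down with it.
One completion order for the rest: J2, J8, J7, J5.
Walking it through:
  J2 waits on nothing -> runs at once and releases mu17
  J8 waits on nothing -> runs at once and releases mu20
  run J7 (all its waits — mu20 — are resolved); releases mu7 and mu2
  run J5 (all its waits — mu20 and mu7 — are resolved); releases mu18 and mu6


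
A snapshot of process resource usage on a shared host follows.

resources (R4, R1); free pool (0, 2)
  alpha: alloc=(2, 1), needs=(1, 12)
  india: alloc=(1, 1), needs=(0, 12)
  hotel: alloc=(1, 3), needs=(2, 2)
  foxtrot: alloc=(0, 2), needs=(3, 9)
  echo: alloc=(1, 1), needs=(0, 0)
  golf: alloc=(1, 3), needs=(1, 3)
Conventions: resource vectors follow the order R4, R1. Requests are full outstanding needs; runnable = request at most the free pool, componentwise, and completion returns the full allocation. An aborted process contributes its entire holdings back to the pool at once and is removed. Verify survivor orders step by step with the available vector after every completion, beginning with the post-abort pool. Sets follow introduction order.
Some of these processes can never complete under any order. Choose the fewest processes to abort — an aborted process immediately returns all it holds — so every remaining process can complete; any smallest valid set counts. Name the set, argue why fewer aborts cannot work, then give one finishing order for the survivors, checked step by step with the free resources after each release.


Abort india.
Key observation: alpha was stuck for good until india gave back (1, 1); in the order shown it finishes at step 5.
No smaller set exists: with zero aborts the deadlock remains.
Survivors finish in the order: golf, echo, hotel, foxtrot, alpha. Verifying each step (pool after the aborts first):
  pool = (1, 3)
  run golf (needs (1, 3), free (1, 3)); after release of (1, 3) the pool is (2, 6)
  run echo (needs (0, 0), free (2, 6)); after release of (1, 1) the pool is (3, 7)
  run hotel (needs (2, 2), free (3, 7)); after release of (1, 3) the pool is (4, 10)
  run foxtrot (needs (3, 9), free (4, 10)); after release of (0, 2) the pool is (4, 12)
  run alpha (needs (1, 12), free (4, 12)); after release of (2, 1) the pool is (6, 13)
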